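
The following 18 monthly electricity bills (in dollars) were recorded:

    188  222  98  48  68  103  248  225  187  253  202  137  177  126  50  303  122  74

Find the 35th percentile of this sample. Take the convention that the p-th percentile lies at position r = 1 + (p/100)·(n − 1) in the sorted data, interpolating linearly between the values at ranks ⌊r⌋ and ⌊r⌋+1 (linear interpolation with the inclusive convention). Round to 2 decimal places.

121.05

Sorted: 48, 50, 68, 74, 98, 103, 122, 126, 137, 177, 187, 188, 202, 222, 225, 248, 253, 303.
n = 18.
r = 1 + (35/100)·(18 − 1) = 1 + 5.95 = 6.95.
Rank 6 is 103 and rank 7 is 122.
Interpolate: 103 + 0.95·(122 − 103) = 103 + 0.95·19 = 121.05.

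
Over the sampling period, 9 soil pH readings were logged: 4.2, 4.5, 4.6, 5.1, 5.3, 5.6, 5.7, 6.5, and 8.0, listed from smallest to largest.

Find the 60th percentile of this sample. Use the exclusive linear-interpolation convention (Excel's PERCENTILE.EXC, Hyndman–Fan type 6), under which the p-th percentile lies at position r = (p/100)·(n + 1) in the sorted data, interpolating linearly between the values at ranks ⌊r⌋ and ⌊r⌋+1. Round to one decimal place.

5.6

n = 9.
r = (60/100)·(9 + 1) = 6.
r is an integer, so P60 is the value at rank 6: 5.6.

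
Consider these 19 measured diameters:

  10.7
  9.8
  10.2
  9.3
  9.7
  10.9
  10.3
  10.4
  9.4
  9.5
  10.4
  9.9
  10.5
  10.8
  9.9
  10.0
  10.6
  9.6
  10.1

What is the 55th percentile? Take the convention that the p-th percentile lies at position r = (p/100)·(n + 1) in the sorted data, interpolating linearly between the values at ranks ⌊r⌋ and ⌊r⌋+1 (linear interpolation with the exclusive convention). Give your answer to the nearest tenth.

Sorted: 9.3, 9.4, 9.5, 9.6, 9.7, 9.8, 9.9, 9.9, 10.0, 10.1, 10.2, 10.3, 10.4, 10.4, 10.5, 10.6, 10.7, 10.8, 10.9.
n = 19.
r = (55/100)·(19 + 1) = 11.
r is an integer, so P55 is the value at rank 11: 10.2.

10.2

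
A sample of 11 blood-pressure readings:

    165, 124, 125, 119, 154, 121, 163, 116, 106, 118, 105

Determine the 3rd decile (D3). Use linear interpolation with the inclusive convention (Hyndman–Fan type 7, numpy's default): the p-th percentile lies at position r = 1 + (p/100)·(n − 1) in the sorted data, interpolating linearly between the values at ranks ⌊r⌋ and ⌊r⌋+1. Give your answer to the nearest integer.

118

Sorted: 105, 106, 116, 118, 119, 121, 124, 125, 154, 163, 165.
n = 11.
r = 1 + (30/100)·(11 − 1) = 1 + 3 = 4.
r is an integer, so P30 is the value at rank 4: 118.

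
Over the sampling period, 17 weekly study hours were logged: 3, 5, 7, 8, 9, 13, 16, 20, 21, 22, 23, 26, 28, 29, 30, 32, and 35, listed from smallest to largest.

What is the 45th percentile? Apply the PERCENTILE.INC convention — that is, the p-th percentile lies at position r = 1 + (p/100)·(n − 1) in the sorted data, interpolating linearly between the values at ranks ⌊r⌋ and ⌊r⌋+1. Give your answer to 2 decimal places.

20.20

n = 17.
r = 1 + (45/100)·(17 − 1) = 1 + 7.2 = 8.2.
Rank 8 is 20 and rank 9 is 21.
Interpolate: 20 + 0.2·(21 − 20) = 20 + 0.2·1 = 20.2.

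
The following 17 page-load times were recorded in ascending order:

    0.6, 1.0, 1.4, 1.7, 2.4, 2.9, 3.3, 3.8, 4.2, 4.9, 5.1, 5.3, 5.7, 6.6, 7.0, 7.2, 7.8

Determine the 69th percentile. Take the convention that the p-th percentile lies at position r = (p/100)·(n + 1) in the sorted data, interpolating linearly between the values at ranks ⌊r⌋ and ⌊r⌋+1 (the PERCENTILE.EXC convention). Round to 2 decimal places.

5.47

n = 17.
r = (69/100)·(17 + 1) = 12.42.
Rank 12 is 5.3 and rank 13 is 5.7.
Interpolate: 5.3 + 0.42·(5.7 − 5.3) = 5.3 + 0.42·0.4 = 5.468.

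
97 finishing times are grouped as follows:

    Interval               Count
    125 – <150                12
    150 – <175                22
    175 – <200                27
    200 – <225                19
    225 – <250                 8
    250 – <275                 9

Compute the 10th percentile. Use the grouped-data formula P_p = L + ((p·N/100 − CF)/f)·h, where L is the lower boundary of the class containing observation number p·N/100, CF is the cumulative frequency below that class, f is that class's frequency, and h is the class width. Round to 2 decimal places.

N = 97; target position k = 10/100 · 97 = 9.7.
Cumulative frequencies: 12, 34, 61, 80, 88, 97.
Observation 9.7 falls in the class 125 – <150.
L = 125, CF = 0, f = 12, h = 25.
P10 = 125 + ((9.7 − 0)/12)·25 = 125 + 20.2083 = 145.208.

145.21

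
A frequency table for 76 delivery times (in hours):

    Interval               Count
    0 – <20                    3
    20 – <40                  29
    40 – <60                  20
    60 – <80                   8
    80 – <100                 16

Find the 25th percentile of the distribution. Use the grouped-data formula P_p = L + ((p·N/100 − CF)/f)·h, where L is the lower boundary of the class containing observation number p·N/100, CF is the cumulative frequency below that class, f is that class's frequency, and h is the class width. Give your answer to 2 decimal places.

N = 76; target position k = 25/100 · 76 = 19.
Cumulative frequencies: 3, 32, 52, 60, 76.
Observation 19 falls in the class 20 – <40.
L = 20, CF = 3, f = 29, h = 20.
P25 = 20 + ((19 − 3)/29)·20 = 20 + 11.0345 = 31.0345.

31.03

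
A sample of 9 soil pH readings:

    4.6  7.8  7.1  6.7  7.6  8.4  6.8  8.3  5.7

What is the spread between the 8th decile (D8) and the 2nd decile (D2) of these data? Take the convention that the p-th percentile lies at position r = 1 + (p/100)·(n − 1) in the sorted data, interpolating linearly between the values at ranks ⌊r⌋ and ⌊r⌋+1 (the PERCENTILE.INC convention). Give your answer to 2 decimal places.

Sorted: 4.6, 5.7, 6.7, 6.8, 7.1, 7.6, 7.8, 8.3, 8.4.
n = 9.
P20: r = 2.6; ranks 2–3 are 5.7, 6.7; interpolating gives 6.3.
P80: r = 7.4; ranks 7–8 are 7.8, 8.3; interpolating gives 8.
Difference: 8 − 6.3 = 1.7.

1.70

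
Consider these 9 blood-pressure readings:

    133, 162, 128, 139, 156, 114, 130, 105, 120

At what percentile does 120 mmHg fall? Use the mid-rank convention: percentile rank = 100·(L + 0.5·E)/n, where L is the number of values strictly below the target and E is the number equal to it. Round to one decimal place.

27.8

Sorted: 105, 114, 120, 128, 130, 133, 139, 156, 162.
Count below 120: L = 2; count equal: E = 1; n = 9.
Percentile rank = 100·(2 + 0.5·1)/9 = 100·2.5/9 = 27.78.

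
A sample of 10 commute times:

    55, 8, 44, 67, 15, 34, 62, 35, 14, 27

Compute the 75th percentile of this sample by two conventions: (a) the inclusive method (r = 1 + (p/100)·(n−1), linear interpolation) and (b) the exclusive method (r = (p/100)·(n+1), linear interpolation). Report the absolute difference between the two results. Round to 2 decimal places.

4.50

Sorted: 8, 14, 15, 27, 34, 35, 44, 55, 62, 67.
n = 10.
(a) r = 7.75; between ranks 7 (44) and 8 (55): 52.25.
(b) r = 8.25; between ranks 8 (55) and 9 (62): 56.75.
|52.25 − 56.75| = 4.5.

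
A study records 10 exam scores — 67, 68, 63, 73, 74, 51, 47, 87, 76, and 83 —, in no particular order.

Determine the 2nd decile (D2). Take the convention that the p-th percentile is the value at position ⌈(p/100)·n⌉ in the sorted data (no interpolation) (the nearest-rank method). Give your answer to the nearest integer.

51

Sorted: 47, 51, 63, 67, 68, 73, 74, 76, 83, 87.
n = 10.
Position = ⌈20/100 · 10⌉ = ⌈2⌉ = 2.
The value at rank 2 is 51.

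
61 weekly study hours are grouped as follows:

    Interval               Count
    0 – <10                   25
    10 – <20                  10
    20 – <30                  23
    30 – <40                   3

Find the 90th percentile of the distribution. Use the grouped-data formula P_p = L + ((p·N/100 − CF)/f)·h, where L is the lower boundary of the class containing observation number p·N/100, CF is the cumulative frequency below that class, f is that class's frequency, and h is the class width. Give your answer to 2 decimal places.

28.65

N = 61; target position k = 90/100 · 61 = 54.9.
Cumulative frequencies: 25, 35, 58, 61.
Observation 54.9 falls in the class 20 – <30.
L = 20, CF = 35, f = 23, h = 10.
P90 = 20 + ((54.9 − 35)/23)·10 = 20 + 8.65217 = 28.6522.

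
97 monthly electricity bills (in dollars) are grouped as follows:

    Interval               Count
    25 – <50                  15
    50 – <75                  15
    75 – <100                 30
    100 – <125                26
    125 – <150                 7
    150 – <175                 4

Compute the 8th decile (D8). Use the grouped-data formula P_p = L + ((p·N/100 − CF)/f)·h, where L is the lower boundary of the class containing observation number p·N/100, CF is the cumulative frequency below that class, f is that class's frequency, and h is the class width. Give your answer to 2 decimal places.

N = 97; target position k = 80/100 · 97 = 77.6.
Cumulative frequencies: 15, 30, 60, 86, 93, 97.
Observation 77.6 falls in the class 100 – <125.
L = 100, CF = 60, f = 26, h = 25.
P80 = 100 + ((77.6 − 60)/26)·25 = 100 + 16.9231 = 116.923.

116.92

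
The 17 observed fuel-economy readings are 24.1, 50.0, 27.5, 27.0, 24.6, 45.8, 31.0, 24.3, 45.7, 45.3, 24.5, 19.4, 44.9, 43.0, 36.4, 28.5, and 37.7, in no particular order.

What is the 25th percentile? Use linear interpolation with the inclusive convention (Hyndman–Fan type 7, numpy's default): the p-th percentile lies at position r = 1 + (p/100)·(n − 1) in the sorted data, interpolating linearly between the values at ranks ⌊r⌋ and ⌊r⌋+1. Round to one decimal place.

Sorted: 19.4, 24.1, 24.3, 24.5, 24.6, 27.0, 27.5, 28.5, 31.0, 36.4, 37.7, 43.0, 44.9, 45.3, 45.7, 45.8, 50.0.
n = 17.
r = 1 + (25/100)·(17 − 1) = 1 + 4 = 5.
r is an integer, so P25 is the value at rank 5: 24.6.

24.6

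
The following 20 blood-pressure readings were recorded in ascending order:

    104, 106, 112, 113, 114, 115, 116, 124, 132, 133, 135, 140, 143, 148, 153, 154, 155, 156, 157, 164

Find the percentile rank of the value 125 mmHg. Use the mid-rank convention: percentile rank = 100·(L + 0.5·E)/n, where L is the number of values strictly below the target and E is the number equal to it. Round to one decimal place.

Count below 125: L = 8; count equal: E = 0; n = 20.
Percentile rank = 100·(8 + 0.5·0)/20 = 100·8/20 = 40.

40.0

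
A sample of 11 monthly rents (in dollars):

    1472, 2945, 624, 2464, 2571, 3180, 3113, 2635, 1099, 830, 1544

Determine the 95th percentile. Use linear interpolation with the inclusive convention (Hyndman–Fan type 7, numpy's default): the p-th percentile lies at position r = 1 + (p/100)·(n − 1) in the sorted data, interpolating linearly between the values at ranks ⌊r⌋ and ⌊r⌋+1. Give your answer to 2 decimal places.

Sorted: 624, 830, 1099, 1472, 1544, 2464, 2571, 2635, 2945, 3113, 3180.
n = 11.
r = 1 + (95/100)·(11 − 1) = 1 + 9.5 = 10.5.
Rank 10 is 3113 and rank 11 is 3180.
Interpolate: 3113 + 0.5·(3180 − 3113) = 3113 + 0.5·67 = 3146.5.

3146.50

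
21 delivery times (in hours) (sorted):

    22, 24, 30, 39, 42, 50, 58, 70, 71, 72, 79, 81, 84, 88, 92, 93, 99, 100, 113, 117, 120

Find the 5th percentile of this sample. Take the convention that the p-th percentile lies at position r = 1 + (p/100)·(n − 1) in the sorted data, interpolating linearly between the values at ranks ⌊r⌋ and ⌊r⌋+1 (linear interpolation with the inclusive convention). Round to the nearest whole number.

n = 21.
r = 1 + (5/100)·(21 − 1) = 1 + 1 = 2.
r is an integer, so P5 is the value at rank 2: 24.

24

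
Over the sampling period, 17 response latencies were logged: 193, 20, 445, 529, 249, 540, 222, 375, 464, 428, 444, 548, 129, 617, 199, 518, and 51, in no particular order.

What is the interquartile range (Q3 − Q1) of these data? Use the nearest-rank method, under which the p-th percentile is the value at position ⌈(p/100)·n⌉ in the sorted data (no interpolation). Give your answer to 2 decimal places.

Sorted: 20, 51, 129, 193, 199, 222, 249, 375, 428, 444, 445, 464, 518, 529, 540, 548, 617.
n = 17.
P25: rank ⌈25/100·17⌉ = 5 → 199.
P75: rank ⌈75/100·17⌉ = 13 → 518.
Difference: 518 − 199 = 319.

319.00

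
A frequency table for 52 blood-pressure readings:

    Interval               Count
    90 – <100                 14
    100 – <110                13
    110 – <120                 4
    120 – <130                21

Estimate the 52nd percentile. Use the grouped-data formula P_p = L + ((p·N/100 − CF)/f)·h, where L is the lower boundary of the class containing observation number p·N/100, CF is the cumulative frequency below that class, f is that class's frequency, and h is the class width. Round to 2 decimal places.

N = 52; target position k = 52/100 · 52 = 27.04.
Cumulative frequencies: 14, 27, 31, 52.
Observation 27.04 falls in the class 110 – <120.
L = 110, CF = 27, f = 4, h = 10.
P52 = 110 + ((27.04 − 27)/4)·10 = 110 + 0.1 = 110.1.

110.10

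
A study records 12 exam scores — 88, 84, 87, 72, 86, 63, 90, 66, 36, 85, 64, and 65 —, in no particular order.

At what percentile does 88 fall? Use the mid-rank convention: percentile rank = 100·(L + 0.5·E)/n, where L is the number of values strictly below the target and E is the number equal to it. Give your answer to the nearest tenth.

Sorted: 36, 63, 64, 65, 66, 72, 84, 85, 86, 87, 88, 90.
Count below 88: L = 10; count equal: E = 1; n = 12.
Percentile rank = 100·(10 + 0.5·1)/12 = 100·10.5/12 = 87.5.

87.5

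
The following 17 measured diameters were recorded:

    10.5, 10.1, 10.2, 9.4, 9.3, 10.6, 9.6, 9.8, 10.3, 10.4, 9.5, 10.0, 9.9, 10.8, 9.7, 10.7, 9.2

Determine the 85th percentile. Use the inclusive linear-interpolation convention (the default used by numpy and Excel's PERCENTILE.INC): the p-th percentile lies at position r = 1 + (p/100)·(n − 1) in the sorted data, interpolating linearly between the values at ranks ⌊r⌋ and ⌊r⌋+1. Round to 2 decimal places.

Sorted: 9.2, 9.3, 9.4, 9.5, 9.6, 9.7, 9.8, 9.9, 10.0, 10.1, 10.2, 10.3, 10.4, 10.5, 10.6, 10.7, 10.8.
n = 17.
r = 1 + (85/100)·(17 − 1) = 1 + 13.6 = 14.6.
Rank 14 is 10.5 and rank 15 is 10.6.
Interpolate: 10.5 + 0.6·(10.6 − 10.5) = 10.5 + 0.6·0.1 = 10.56.

10.56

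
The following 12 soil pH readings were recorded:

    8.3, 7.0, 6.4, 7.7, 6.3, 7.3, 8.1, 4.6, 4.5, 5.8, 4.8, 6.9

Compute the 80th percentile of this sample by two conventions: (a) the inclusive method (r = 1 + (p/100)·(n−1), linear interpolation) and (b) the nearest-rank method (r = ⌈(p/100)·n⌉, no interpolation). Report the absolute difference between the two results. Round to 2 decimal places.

Sorted: 4.5, 4.6, 4.8, 5.8, 6.3, 6.4, 6.9, 7.0, 7.3, 7.7, 8.1, 8.3.
n = 12.
(a) r = 9.8; between ranks 9 (7.3) and 10 (7.7): 7.62.
(b) the nearest-rank method: rank 10 → 7.7.
|7.62 − 7.7| = 0.08.

0.08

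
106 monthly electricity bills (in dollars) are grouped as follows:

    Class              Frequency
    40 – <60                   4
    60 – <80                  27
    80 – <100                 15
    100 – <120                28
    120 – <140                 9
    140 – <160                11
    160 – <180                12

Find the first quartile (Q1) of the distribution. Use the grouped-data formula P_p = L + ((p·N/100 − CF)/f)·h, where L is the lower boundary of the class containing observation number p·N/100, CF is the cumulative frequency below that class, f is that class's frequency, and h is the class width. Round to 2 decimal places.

76.67

N = 106; target position k = 25/100 · 106 = 26.5.
Cumulative frequencies: 4, 31, 46, 74, 83, 94, 106.
Observation 26.5 falls in the class 60 – <80.
L = 60, CF = 4, f = 27, h = 20.
P25 = 60 + ((26.5 − 4)/27)·20 = 60 + 16.6667 = 76.6667.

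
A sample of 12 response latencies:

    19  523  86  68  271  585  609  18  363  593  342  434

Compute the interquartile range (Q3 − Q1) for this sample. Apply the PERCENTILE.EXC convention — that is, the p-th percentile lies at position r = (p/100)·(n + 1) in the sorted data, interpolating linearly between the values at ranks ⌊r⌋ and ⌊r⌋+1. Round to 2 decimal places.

Sorted: 18, 19, 68, 86, 271, 342, 363, 434, 523, 585, 593, 609.
n = 12.
P25: r = 3.25; ranks 3–4 are 68, 86; interpolating gives 72.5.
P75: r = 9.75; ranks 9–10 are 523, 585; interpolating gives 569.5.
Difference: 569.5 − 72.5 = 497.

497.00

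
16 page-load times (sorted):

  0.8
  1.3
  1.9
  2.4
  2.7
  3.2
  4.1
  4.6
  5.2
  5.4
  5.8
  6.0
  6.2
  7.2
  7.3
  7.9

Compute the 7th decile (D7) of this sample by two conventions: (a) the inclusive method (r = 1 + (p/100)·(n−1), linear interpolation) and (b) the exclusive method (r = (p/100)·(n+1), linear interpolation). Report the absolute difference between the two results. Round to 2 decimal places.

n = 16.
(a) r = 11.5; between ranks 11 (5.8) and 12 (6.0): 5.9.
(b) r = 11.9; between ranks 11 (5.8) and 12 (6.0): 5.98.
|5.9 − 5.98| = 0.08.

0.08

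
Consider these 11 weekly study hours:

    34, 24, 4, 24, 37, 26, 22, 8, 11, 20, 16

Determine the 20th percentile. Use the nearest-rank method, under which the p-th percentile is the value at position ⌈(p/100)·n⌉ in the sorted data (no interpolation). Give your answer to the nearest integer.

11

Sorted: 4, 8, 11, 16, 20, 22, 24, 24, 26, 34, 37.
n = 11.
Position = ⌈20/100 · 11⌉ = ⌈2.2⌉ = 3.
The value at rank 3 is 11.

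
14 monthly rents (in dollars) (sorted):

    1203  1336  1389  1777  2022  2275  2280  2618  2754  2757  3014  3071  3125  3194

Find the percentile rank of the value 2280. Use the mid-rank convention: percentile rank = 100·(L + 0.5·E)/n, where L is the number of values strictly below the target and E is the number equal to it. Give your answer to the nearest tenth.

Count below 2280: L = 6; count equal: E = 1; n = 14.
Percentile rank = 100·(6 + 0.5·1)/14 = 100·6.5/14 = 46.43.

46.4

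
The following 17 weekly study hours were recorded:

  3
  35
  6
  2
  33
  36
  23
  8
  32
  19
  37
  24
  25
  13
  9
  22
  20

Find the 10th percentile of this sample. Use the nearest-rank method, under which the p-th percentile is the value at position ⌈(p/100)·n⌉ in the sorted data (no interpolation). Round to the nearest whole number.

3

Sorted: 2, 3, 6, 8, 9, 13, 19, 20, 22, 23, 24, 25, 32, 33, 35, 36, 37.
n = 17.
Position = ⌈10/100 · 17⌉ = ⌈1.7⌉ = 2.
The value at rank 2 is 3.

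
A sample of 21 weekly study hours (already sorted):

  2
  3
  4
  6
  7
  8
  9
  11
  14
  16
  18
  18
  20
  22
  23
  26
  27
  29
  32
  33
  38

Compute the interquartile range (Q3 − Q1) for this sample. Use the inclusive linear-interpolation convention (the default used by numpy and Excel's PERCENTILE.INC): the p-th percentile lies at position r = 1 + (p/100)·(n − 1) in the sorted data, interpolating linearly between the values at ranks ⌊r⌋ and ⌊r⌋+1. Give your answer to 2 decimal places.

n = 21.
P25: r = 6 (integer) → 8.
P75: r = 16 (integer) → 26.
Difference: 26 − 8 = 18.

18.00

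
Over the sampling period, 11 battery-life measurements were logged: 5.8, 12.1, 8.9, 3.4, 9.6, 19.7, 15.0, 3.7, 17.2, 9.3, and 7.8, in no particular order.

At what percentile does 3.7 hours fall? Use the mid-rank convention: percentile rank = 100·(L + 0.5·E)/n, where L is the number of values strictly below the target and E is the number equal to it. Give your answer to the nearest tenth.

13.6

Sorted: 3.4, 3.7, 5.8, 7.8, 8.9, 9.3, 9.6, 12.1, 15.0, 17.2, 19.7.
Count below 3.7: L = 1; count equal: E = 1; n = 11.
Percentile rank = 100·(1 + 0.5·1)/11 = 100·1.5/11 = 13.64.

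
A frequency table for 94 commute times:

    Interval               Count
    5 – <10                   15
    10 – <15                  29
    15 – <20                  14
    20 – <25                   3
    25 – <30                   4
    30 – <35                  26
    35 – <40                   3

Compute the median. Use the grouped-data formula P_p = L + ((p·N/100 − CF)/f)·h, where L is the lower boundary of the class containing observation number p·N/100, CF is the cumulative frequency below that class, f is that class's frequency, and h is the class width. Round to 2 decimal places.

N = 94; target position k = 50/100 · 94 = 47.
Cumulative frequencies: 15, 44, 58, 61, 65, 91, 94.
Observation 47 falls in the class 15 – <20.
L = 15, CF = 44, f = 14, h = 5.
P50 = 15 + ((47 − 44)/14)·5 = 15 + 1.07143 = 16.0714.

16.07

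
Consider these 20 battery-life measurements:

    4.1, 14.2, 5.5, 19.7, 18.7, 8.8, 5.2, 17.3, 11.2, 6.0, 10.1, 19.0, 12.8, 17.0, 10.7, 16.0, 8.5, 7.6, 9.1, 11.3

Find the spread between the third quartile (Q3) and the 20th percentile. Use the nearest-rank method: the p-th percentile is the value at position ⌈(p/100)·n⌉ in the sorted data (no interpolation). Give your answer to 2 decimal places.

10.00

Sorted: 4.1, 5.2, 5.5, 6.0, 7.6, 8.5, 8.8, 9.1, 10.1, 10.7, 11.2, 11.3, 12.8, 14.2, 16.0, 17.0, 17.3, 18.7, 19.0, 19.7.
n = 20.
P20: rank ⌈20/100·20⌉ = 4 → 6.
P75: rank ⌈75/100·20⌉ = 15 → 16.
Difference: 16 − 6 = 10.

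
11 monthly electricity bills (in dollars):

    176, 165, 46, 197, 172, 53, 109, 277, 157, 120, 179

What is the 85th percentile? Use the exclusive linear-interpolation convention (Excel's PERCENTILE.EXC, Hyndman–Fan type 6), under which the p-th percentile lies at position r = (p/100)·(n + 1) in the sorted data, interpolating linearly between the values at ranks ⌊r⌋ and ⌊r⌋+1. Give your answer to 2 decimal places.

Sorted: 46, 53, 109, 120, 157, 165, 172, 176, 179, 197, 277.
n = 11.
r = (85/100)·(11 + 1) = 10.2.
Rank 10 is 197 and rank 11 is 277.
Interpolate: 197 + 0.2·(277 − 197) = 197 + 0.2·80 = 213.

213.00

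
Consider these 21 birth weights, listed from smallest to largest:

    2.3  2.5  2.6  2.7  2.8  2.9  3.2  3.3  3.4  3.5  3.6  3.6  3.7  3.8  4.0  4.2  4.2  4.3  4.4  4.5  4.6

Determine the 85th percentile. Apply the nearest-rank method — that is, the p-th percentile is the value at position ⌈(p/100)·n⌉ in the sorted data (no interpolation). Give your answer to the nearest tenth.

4.3

n = 21.
Position = ⌈85/100 · 21⌉ = ⌈17.85⌉ = 18.
The value at rank 18 is 4.3.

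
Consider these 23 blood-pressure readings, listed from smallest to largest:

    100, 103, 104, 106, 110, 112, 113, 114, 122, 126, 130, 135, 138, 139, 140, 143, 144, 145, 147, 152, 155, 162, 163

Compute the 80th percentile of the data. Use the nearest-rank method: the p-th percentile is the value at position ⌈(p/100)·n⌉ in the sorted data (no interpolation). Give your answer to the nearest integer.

147

n = 23.
Position = ⌈80/100 · 23⌉ = ⌈18.4⌉ = 19.
The value at rank 19 is 147.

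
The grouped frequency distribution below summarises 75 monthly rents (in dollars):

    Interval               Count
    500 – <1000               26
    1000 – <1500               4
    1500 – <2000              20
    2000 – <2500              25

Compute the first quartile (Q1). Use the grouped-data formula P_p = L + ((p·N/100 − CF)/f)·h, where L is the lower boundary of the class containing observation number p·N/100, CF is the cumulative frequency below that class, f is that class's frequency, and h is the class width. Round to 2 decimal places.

860.58

N = 75; target position k = 25/100 · 75 = 18.75.
Cumulative frequencies: 26, 30, 50, 75.
Observation 18.75 falls in the class 500 – <1000.
L = 500, CF = 0, f = 26, h = 500.
P25 = 500 + ((18.75 − 0)/26)·500 = 500 + 360.577 = 860.577.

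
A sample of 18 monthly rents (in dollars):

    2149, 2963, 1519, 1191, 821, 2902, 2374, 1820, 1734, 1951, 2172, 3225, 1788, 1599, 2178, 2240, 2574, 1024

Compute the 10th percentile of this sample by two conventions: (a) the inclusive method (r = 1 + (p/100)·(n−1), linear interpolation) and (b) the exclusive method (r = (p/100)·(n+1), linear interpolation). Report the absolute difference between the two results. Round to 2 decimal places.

137.20

Sorted: 821, 1024, 1191, 1519, 1599, 1734, 1788, 1820, 1951, 2149, 2172, 2178, 2240, 2374, 2574, 2902, 2963, 3225.
n = 18.
(a) r = 2.7; between ranks 2 (1024) and 3 (1191): 1140.9.
(b) r = 1.9; between ranks 1 (821) and 2 (1024): 1003.7.
|1140.9 − 1003.7| = 137.2.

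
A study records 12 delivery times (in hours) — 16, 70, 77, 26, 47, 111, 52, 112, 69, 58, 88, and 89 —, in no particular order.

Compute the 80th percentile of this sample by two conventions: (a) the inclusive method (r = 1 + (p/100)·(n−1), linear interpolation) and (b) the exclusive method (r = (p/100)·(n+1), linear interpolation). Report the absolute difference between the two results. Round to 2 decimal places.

Sorted: 16, 26, 47, 52, 58, 69, 70, 77, 88, 89, 111, 112.
n = 12.
(a) r = 9.8; between ranks 9 (88) and 10 (89): 88.8.
(b) r = 10.4; between ranks 10 (89) and 11 (111): 97.8.
|88.8 − 97.8| = 9.

9.00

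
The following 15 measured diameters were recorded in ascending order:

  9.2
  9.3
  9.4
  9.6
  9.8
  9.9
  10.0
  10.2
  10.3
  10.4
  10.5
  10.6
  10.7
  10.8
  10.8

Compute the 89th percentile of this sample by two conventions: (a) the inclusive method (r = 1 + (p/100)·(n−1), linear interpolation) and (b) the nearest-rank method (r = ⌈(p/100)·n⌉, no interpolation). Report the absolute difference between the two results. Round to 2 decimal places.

n = 15.
(a) r = 13.46; between ranks 13 (10.7) and 14 (10.8): 10.746.
(b) the nearest-rank method: rank 14 → 10.8.
|10.746 − 10.8| = 0.054.

0.05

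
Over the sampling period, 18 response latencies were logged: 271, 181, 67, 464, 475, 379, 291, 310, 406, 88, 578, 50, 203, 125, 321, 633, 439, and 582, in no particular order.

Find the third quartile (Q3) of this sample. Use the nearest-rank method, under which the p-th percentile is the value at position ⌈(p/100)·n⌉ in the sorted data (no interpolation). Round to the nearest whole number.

Sorted: 50, 67, 88, 125, 181, 203, 271, 291, 310, 321, 379, 406, 439, 464, 475, 578, 582, 633.
n = 18.
Position = ⌈75/100 · 18⌉ = ⌈13.5⌉ = 14.
The value at rank 14 is 464.

464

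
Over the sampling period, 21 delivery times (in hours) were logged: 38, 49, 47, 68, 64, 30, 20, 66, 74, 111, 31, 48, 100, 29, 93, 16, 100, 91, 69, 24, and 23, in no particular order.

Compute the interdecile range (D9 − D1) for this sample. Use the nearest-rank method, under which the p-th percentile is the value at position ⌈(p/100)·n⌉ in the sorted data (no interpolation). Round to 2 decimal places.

77.00

Sorted: 16, 20, 23, 24, 29, 30, 31, 38, 47, 48, 49, 64, 66, 68, 69, 74, 91, 93, 100, 100, 111.
n = 21.
P10: rank ⌈10/100·21⌉ = 3 → 23.
P90: rank ⌈90/100·21⌉ = 19 → 100.
Difference: 100 − 23 = 77.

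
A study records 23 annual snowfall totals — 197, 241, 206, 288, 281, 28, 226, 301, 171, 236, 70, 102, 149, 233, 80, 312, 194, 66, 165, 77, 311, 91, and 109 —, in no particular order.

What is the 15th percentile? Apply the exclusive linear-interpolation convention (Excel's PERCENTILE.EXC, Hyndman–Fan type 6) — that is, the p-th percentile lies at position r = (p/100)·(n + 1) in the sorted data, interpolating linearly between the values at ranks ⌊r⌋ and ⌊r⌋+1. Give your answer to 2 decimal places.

Sorted: 28, 66, 70, 77, 80, 91, 102, 109, 149, 165, 171, 194, 197, 206, 226, 233, 236, 241, 281, 288, 301, 311, 312.
n = 23.
r = (15/100)·(23 + 1) = 3.6.
Rank 3 is 70 and rank 4 is 77.
Interpolate: 70 + 0.6·(77 − 70) = 70 + 0.6·7 = 74.2.

74.20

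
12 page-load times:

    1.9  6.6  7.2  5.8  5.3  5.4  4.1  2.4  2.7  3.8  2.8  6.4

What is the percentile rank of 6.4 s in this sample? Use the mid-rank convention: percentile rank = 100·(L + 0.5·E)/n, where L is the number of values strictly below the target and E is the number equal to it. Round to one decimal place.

79.2

Sorted: 1.9, 2.4, 2.7, 2.8, 3.8, 4.1, 5.3, 5.4, 5.8, 6.4, 6.6, 7.2.
Count below 6.4: L = 9; count equal: E = 1; n = 12.
Percentile rank = 100·(9 + 0.5·1)/12 = 100·9.5/12 = 79.17.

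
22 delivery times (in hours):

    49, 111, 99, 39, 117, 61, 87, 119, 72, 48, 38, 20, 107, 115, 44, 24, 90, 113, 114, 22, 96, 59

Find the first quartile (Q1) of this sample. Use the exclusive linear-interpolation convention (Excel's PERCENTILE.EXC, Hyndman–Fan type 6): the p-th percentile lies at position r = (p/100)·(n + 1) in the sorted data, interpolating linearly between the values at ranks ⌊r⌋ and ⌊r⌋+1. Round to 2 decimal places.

Sorted: 20, 22, 24, 38, 39, 44, 48, 49, 59, 61, 72, 87, 90, 96, 99, 107, 111, 113, 114, 115, 117, 119.
n = 22.
r = (25/100)·(22 + 1) = 5.75.
Rank 5 is 39 and rank 6 is 44.
Interpolate: 39 + 0.75·(44 − 39) = 39 + 0.75·5 = 42.75.

42.75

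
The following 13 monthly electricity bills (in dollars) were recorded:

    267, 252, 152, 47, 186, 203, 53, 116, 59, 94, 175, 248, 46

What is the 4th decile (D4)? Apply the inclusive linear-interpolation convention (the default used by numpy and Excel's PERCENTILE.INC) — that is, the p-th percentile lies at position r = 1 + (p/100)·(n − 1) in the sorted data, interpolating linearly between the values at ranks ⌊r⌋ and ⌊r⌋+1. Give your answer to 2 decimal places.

111.60

Sorted: 46, 47, 53, 59, 94, 116, 152, 175, 186, 203, 248, 252, 267.
n = 13.
r = 1 + (40/100)·(13 − 1) = 1 + 4.8 = 5.8.
Rank 5 is 94 and rank 6 is 116.
Interpolate: 94 + 0.8·(116 − 94) = 94 + 0.8·22 = 111.6.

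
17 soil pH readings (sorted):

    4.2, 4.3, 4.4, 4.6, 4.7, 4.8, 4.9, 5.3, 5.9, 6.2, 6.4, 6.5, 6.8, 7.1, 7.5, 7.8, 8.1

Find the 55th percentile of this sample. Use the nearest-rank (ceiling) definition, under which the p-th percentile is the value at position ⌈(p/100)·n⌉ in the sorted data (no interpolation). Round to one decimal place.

n = 17.
Position = ⌈55/100 · 17⌉ = ⌈9.35⌉ = 10.
The value at rank 10 is 6.2.

6.2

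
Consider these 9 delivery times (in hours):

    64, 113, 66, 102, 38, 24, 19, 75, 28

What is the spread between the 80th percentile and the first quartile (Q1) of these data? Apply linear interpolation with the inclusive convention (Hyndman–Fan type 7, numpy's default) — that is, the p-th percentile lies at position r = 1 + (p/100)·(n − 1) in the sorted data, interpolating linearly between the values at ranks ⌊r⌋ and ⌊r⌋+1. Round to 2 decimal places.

Sorted: 19, 24, 28, 38, 64, 66, 75, 102, 113.
n = 9.
P25: r = 3 (integer) → 28.
P80: r = 7.4; ranks 7–8 are 75, 102; interpolating gives 85.8.
Difference: 85.8 − 28 = 57.8.

57.80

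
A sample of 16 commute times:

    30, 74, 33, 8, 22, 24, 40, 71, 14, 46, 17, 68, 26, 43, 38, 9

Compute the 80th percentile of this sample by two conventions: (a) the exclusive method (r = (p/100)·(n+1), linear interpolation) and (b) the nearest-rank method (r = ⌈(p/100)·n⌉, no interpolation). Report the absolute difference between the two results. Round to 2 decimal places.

13.20

Sorted: 8, 9, 14, 17, 22, 24, 26, 30, 33, 38, 40, 43, 46, 68, 71, 74.
n = 16.
(a) r = 13.6; between ranks 13 (46) and 14 (68): 59.2.
(b) the nearest-rank method: rank 13 → 46.
|59.2 − 46| = 13.2.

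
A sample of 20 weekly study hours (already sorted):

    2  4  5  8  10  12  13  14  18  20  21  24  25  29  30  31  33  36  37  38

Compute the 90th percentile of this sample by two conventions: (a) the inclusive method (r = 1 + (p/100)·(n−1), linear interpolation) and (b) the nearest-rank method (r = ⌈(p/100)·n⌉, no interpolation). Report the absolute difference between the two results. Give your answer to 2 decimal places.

0.10

n = 20.
(a) r = 18.1; between ranks 18 (36) and 19 (37): 36.1.
(b) the nearest-rank method: rank 18 → 36.
|36.1 − 36| = 0.1.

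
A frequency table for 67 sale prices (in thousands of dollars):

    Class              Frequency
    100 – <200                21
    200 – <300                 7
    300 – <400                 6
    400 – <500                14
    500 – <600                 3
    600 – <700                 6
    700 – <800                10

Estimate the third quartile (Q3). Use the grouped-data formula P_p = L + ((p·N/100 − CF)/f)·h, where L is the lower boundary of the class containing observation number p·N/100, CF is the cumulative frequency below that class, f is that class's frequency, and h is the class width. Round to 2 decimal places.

575.00

N = 67; target position k = 75/100 · 67 = 50.25.
Cumulative frequencies: 21, 28, 34, 48, 51, 57, 67.
Observation 50.25 falls in the class 500 – <600.
L = 500, CF = 48, f = 3, h = 100.
P75 = 500 + ((50.25 − 48)/3)·100 = 500 + 75 = 575.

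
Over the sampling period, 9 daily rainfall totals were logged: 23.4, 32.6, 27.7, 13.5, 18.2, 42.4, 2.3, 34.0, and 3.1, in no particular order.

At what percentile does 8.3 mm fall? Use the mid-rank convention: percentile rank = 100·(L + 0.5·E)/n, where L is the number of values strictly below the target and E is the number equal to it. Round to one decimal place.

22.2

Sorted: 2.3, 3.1, 13.5, 18.2, 23.4, 27.7, 32.6, 34.0, 42.4.
Count below 8.3: L = 2; count equal: E = 0; n = 9.
Percentile rank = 100·(2 + 0.5·0)/9 = 100·2/9 = 22.22.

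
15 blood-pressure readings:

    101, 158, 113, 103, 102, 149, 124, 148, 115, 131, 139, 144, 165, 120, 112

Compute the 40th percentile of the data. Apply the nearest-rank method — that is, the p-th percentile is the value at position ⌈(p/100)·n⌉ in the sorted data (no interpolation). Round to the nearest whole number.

Sorted: 101, 102, 103, 112, 113, 115, 120, 124, 131, 139, 144, 148, 149, 158, 165.
n = 15.
Position = ⌈40/100 · 15⌉ = ⌈6⌉ = 6.
The value at rank 6 is 115.

115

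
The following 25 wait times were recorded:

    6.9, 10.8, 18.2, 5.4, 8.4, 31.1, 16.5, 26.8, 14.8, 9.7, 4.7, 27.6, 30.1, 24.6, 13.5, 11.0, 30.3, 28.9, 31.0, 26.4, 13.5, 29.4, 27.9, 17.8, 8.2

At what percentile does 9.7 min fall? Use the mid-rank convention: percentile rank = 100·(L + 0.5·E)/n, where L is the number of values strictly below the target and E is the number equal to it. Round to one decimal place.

22.0

Sorted: 4.7, 5.4, 6.9, 8.2, 8.4, 9.7, 10.8, 11.0, 13.5, 13.5, 14.8, 16.5, 17.8, 18.2, 24.6, 26.4, 26.8, 27.6, 27.9, 28.9, 29.4, 30.1, 30.3, 31.0, 31.1.
Count below 9.7: L = 5; count equal: E = 1; n = 25.
Percentile rank = 100·(5 + 0.5·1)/25 = 100·5.5/25 = 22.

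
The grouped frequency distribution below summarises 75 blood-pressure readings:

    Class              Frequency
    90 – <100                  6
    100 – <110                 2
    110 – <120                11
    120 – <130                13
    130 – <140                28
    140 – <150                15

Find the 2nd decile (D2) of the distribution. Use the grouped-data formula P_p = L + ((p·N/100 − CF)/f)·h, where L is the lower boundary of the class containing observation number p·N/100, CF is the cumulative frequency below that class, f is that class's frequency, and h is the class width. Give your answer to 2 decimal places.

116.36

N = 75; target position k = 20/100 · 75 = 15.
Cumulative frequencies: 6, 8, 19, 32, 60, 75.
Observation 15 falls in the class 110 – <120.
L = 110, CF = 8, f = 11, h = 10.
P20 = 110 + ((15 − 8)/11)·10 = 110 + 6.36364 = 116.364.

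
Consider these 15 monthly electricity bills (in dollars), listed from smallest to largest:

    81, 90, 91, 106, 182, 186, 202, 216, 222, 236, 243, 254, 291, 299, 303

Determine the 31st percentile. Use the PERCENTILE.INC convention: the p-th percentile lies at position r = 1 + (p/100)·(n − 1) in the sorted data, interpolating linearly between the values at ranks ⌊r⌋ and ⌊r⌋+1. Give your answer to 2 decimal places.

183.36

n = 15.
r = 1 + (31/100)·(15 − 1) = 1 + 4.34 = 5.34.
Rank 5 is 182 and rank 6 is 186.
Interpolate: 182 + 0.34·(186 − 182) = 182 + 0.34·4 = 183.36.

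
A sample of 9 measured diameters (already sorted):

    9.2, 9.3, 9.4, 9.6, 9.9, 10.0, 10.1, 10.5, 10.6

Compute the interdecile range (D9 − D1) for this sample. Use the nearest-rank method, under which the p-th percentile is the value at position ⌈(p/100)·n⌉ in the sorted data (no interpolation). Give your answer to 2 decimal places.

1.40

n = 9.
P10: rank ⌈10/100·9⌉ = 1 → 9.2.
P90: rank ⌈90/100·9⌉ = 9 → 10.6.
Difference: 10.6 − 9.2 = 1.4.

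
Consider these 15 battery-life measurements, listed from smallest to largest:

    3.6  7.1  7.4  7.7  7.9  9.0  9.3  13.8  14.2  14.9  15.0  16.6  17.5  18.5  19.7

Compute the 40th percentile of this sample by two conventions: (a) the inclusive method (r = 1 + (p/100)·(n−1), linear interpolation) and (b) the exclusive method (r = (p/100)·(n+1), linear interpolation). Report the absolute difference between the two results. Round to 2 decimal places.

n = 15.
(a) r = 6.6; between ranks 6 (9.0) and 7 (9.3): 9.18.
(b) r = 6.4; between ranks 6 (9.0) and 7 (9.3): 9.12.
|9.18 − 9.12| = 0.06.

0.06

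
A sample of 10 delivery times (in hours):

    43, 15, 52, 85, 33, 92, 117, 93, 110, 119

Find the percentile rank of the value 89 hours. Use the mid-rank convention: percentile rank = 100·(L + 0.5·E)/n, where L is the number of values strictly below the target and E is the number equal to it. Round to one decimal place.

Sorted: 15, 33, 43, 52, 85, 92, 93, 110, 117, 119.
Count below 89: L = 5; count equal: E = 0; n = 10.
Percentile rank = 100·(5 + 0.5·0)/10 = 100·5/10 = 50.

50.0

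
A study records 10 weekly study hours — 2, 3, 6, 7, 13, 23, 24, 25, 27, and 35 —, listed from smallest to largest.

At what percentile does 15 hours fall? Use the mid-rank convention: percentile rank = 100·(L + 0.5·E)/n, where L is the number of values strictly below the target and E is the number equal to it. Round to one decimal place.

Count below 15: L = 5; count equal: E = 0; n = 10.
Percentile rank = 100·(5 + 0.5·0)/10 = 100·5/10 = 50.

50.0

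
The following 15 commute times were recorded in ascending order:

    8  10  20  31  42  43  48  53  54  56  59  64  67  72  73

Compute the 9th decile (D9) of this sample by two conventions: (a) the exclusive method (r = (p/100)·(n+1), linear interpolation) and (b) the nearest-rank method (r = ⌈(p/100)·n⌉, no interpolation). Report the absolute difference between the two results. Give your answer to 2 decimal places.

n = 15.
(a) r = 14.4; between ranks 14 (72) and 15 (73): 72.4.
(b) the nearest-rank method: rank 14 → 72.
|72.4 − 72| = 0.4.

0.40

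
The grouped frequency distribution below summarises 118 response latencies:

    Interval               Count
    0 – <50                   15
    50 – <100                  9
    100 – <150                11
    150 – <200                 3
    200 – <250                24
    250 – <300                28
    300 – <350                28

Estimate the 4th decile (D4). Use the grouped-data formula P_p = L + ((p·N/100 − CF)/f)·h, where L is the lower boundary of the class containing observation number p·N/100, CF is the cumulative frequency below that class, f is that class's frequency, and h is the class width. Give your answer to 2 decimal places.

219.17

N = 118; target position k = 40/100 · 118 = 47.2.
Cumulative frequencies: 15, 24, 35, 38, 62, 90, 118.
Observation 47.2 falls in the class 200 – <250.
L = 200, CF = 38, f = 24, h = 50.
P40 = 200 + ((47.2 − 38)/24)·50 = 200 + 19.1667 = 219.167.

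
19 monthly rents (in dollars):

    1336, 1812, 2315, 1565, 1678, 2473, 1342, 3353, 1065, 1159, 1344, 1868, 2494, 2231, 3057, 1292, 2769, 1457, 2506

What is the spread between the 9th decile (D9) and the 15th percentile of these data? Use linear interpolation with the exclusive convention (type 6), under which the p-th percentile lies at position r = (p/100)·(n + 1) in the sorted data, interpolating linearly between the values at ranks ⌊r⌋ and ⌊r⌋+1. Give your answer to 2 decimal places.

1765.00

Sorted: 1065, 1159, 1292, 1336, 1342, 1344, 1457, 1565, 1678, 1812, 1868, 2231, 2315, 2473, 2494, 2506, 2769, 3057, 3353.
n = 19.
P15: r = 3 (integer) → 1292.
P90: r = 18 (integer) → 3057.
Difference: 3057 − 1292 = 1765.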